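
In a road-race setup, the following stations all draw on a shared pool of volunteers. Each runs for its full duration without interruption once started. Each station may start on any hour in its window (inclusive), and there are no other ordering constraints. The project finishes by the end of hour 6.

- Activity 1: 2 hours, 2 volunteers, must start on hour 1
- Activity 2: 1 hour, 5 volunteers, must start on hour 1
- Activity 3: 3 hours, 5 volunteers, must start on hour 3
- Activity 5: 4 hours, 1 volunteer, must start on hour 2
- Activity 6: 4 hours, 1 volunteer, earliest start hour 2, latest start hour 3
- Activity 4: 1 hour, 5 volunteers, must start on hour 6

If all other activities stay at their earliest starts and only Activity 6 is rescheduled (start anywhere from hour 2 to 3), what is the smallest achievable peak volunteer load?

7

Activity 6@2: h1:7  h2:4  h3:7  h4:7  h5:7  h6:5 → peak 7
Activity 6@3: h1:7  h2:3  h3:7  h4:7  h5:7  h6:6 → peak 7
Best is Activity 6@2, peak 7.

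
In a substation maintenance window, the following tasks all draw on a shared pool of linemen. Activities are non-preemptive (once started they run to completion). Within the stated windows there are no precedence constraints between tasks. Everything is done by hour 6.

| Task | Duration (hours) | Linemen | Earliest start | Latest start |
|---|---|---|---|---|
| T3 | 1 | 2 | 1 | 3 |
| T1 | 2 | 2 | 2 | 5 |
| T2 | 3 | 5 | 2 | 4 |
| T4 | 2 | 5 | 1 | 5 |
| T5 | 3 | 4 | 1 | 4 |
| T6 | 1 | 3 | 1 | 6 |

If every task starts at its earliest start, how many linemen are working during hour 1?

14

At early start, hour 1 has: T3, T4, T5, T6.
Demand: 2 + 5 + 4 + 3 = 14.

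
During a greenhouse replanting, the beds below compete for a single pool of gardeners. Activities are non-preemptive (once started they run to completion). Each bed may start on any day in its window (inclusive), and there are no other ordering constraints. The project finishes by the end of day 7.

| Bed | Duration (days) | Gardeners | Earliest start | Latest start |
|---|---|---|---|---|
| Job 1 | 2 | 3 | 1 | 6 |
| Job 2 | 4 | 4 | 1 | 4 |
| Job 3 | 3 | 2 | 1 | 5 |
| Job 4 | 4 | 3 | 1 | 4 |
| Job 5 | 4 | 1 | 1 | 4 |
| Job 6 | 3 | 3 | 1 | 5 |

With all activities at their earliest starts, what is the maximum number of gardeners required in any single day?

16

Early-start schedule: Job 1@1, Job 2@1, Job 3@1, Job 4@1, Job 5@1, Job 6@1.
Load per day: day 1: 16, day 2: 16, day 3: 13, day 4: 8, day 5: 0, day 6: 0, day 7: 0.
Peak is 16.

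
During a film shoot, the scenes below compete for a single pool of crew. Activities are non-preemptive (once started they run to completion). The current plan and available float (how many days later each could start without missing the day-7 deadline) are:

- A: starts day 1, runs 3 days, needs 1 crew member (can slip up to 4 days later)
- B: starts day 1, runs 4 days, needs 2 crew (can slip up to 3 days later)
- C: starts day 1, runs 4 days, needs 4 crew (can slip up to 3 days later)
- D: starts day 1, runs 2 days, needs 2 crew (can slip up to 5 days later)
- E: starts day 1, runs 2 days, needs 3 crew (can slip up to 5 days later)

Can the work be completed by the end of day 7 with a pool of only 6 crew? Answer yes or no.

Schedule A@1, B@1, C@4, D@5, E@1: d1:6  d2:6  d3:3  d4:6  d5:6  d6:6  d7:4 — peak 6 ≤ 6.

yes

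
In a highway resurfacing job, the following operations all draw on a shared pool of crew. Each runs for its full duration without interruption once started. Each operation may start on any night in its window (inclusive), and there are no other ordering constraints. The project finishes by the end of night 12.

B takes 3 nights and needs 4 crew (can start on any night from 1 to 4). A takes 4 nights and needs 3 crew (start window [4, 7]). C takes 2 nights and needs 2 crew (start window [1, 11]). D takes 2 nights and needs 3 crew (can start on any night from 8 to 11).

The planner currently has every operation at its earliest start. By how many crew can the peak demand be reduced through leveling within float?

2

Early-start peak: n1:6  n2:6  n3:4  n4:3  n5:3  n6:3  n7:3  n8:3  n9:3  n10:0  n11:0  n12:0 ⇒ 6.
Leveled (B@1, A@4, C@8, D@10): n1:4  n2:4  n3:4  n4:3  n5:3  n6:3  n7:3  n8:2  n9:2  n10:3  n11:3  n12:0 ⇒ 4.
Reduction 6 − 4 = 2.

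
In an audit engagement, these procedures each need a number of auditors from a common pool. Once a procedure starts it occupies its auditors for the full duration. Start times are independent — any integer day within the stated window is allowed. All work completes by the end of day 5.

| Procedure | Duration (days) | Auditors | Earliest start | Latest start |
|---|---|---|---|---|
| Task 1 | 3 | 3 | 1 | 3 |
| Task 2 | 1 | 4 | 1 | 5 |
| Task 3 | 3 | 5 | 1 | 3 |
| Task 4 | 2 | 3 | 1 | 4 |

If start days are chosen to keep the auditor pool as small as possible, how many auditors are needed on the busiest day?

8

Early-start (Task 1@1, Task 2@1, Task 3@1, Task 4@1) gives peak 15: d1:15  d2:11  d3:8  d4:0  d5:0.
Shift Task 3→2, Task 4→4.
Schedule Task 1@1, Task 2@1, Task 3@2, Task 4@4: d1:7  d2:8  d3:8  d4:8  d5:3 — peak 8.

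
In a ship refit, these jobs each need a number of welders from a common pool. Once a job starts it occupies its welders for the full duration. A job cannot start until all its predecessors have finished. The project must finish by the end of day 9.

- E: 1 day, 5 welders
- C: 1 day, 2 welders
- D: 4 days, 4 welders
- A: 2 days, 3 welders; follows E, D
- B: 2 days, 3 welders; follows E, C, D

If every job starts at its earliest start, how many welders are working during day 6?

At early start, day 6 has: A, B.
Demand: 3 + 3 = 6.

6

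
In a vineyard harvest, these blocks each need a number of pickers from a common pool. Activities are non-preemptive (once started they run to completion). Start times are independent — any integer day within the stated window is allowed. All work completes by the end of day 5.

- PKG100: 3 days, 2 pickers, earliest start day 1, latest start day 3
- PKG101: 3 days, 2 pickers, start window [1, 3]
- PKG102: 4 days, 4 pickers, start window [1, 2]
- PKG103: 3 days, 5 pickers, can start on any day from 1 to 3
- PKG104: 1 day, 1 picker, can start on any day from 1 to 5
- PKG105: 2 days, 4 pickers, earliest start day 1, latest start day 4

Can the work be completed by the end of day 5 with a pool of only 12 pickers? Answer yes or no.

The minimum achievable peak is 13; 12 < 13, so no feasible schedule stays within the cap.

no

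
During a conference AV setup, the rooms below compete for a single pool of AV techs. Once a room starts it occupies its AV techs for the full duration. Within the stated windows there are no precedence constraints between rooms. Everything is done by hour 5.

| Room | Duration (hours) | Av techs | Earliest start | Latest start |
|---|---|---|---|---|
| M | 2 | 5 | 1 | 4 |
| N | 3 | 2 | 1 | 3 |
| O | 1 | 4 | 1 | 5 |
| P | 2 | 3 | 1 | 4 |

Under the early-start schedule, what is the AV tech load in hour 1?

14

At early start, hour 1 has: M, N, O, P.
Demand: 5 + 2 + 4 + 3 = 14.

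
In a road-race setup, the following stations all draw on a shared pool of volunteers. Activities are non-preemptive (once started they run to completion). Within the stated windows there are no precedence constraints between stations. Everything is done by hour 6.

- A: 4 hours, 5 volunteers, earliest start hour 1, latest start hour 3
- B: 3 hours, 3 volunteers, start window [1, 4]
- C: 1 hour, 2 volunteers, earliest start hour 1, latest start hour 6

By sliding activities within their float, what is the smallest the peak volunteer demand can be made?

Early-start (A@1, B@1, C@1) gives peak 10: h1:10  h2:8  h3:8  h4:5  h5:0  h6:0.
Shift C→4.
Schedule A@1, B@1, C@4: h1:8  h2:8  h3:8  h4:7  h5:0  h6:0 — peak 8.

8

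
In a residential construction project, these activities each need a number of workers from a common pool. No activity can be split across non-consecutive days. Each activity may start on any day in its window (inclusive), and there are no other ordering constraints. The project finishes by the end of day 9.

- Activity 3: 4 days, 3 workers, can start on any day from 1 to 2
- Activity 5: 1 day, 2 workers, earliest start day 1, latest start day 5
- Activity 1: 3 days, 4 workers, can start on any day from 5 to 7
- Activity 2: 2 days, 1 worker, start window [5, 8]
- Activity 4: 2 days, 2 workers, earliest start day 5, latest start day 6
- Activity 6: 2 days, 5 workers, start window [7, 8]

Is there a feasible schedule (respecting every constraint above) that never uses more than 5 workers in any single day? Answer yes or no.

no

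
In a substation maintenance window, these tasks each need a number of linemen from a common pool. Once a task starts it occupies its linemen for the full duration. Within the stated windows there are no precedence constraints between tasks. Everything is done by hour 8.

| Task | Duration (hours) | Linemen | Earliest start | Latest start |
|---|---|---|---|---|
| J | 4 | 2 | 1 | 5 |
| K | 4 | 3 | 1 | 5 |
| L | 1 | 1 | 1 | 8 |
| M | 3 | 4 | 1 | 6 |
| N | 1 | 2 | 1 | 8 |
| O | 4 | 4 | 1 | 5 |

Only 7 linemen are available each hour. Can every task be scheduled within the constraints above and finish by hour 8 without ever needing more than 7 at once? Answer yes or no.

yes

Schedule J@1, K@4, L@1, M@1, N@4, O@5: h1:7  h2:6  h3:6  h4:7  h5:7  h6:7  h7:7  h8:4 — peak 7 ≤ 7.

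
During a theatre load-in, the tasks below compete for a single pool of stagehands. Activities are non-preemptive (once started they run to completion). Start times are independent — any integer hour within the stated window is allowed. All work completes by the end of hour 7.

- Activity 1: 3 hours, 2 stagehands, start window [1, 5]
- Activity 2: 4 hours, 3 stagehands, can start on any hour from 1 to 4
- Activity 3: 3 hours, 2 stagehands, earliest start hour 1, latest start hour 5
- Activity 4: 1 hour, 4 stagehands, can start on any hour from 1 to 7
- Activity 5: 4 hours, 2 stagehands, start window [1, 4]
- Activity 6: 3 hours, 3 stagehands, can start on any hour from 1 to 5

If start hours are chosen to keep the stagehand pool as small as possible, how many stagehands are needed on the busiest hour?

Early-start (Activity 1@1, Activity 2@1, Activity 3@1, Activity 4@1, Activity 5@1, Activity 6@1) gives peak 16: h1:16  h2:12  h3:12  h4:5  h5:0  h6:0  h7:0.
Shift Activity 3→4, Activity 4→7, Activity 6→5.
Schedule Activity 1@1, Activity 2@1, Activity 3@4, Activity 4@7, Activity 5@1, Activity 6@5: h1:7  h2:7  h3:7  h4:7  h5:5  h6:5  h7:7 — peak 7.
Total stagehand-hours = 45 over 7 hours ⇒ peak ≥ ⌈45/7⌉ = 7, so 7 is optimal.

7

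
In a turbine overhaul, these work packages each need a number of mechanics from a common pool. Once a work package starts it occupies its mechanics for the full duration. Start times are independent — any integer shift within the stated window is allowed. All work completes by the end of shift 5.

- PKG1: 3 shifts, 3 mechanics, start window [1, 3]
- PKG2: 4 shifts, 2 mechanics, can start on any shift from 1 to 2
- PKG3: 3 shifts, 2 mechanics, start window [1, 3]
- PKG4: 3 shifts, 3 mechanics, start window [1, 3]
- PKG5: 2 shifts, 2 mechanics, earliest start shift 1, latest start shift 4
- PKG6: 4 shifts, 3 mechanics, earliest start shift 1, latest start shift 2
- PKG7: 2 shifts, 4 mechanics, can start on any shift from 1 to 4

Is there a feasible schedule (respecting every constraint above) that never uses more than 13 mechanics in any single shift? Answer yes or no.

Schedule PKG1@1, PKG2@1, PKG3@1, PKG4@1, PKG5@4, PKG6@1, PKG7@4: s1:13  s2:13  s3:13  s4:11  s5:6 — peak 13 ≤ 13.

yes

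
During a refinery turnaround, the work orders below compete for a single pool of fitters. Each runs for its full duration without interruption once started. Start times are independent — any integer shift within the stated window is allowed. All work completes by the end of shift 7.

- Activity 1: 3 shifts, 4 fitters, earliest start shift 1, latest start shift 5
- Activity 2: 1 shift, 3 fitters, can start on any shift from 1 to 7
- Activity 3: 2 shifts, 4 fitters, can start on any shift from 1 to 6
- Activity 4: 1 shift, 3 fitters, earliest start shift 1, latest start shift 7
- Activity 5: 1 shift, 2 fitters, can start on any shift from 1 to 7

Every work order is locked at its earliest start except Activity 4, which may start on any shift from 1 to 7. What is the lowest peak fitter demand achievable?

13

Activity 4@1: s1:16  s2:8  s3:4  s4:0  s5:0  s6:0  s7:0 → peak 16
Activity 4@2: s1:13  s2:11  s3:4  s4:0  s5:0  s6:0  s7:0 → peak 13
Activity 4@3: s1:13  s2:8  s3:7  s4:0  s5:0  s6:0  s7:0 → peak 13
Activity 4@4: s1:13  s2:8  s3:4  s4:3  s5:0  s6:0  s7:0 → peak 13
Activity 4@5: s1:13  s2:8  s3:4  s4:0  s5:3  s6:0  s7:0 → peak 13
Activity 4@6: s1:13  s2:8  s3:4  s4:0  s5:0  s6:3  s7:0 → peak 13
Activity 4@7: s1:13  s2:8  s3:4  s4:0  s5:0  s6:0  s7:3 → peak 13
Best is Activity 4@2, peak 13.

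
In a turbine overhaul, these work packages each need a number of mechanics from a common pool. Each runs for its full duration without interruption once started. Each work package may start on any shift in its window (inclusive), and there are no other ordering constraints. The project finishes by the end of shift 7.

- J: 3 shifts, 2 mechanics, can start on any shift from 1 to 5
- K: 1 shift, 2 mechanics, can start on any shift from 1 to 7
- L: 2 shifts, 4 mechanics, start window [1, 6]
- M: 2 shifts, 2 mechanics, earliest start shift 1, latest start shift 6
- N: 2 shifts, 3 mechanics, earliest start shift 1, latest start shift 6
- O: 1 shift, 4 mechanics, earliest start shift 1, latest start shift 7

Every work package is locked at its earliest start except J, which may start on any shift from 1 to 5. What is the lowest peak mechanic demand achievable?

15

J@1: s1:17  s2:11  s3:2  s4:0  s5:0  s6:0  s7:0 → peak 17
J@2: s1:15  s2:11  s3:2  s4:2  s5:0  s6:0  s7:0 → peak 15
J@3: s1:15  s2:9  s3:2  s4:2  s5:2  s6:0  s7:0 → peak 15
J@4: s1:15  s2:9  s3:0  s4:2  s5:2  s6:2  s7:0 → peak 15
J@5: s1:15  s2:9  s3:0  s4:0  s5:2  s6:2  s7:2 → peak 15
Best is J@2, peak 15.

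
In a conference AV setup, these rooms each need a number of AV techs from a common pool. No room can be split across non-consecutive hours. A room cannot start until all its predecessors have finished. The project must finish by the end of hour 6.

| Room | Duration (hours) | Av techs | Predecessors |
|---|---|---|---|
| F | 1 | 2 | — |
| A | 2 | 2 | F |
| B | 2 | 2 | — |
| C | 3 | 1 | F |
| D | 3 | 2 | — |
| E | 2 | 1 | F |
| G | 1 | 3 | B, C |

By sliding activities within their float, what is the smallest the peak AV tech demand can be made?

5

Early-start (F@1, A@2, B@1, C@2, D@1, E@2, G@5) gives peak 8: h1:6  h2:8  h3:6  h4:1  h5:3  h6:0.
Shift D→3, E→4, G→6.
Schedule F@1, A@2, B@1, C@2, D@3, E@4, G@6: h1:4  h2:5  h3:5  h4:4  h5:3  h6:3 — peak 5.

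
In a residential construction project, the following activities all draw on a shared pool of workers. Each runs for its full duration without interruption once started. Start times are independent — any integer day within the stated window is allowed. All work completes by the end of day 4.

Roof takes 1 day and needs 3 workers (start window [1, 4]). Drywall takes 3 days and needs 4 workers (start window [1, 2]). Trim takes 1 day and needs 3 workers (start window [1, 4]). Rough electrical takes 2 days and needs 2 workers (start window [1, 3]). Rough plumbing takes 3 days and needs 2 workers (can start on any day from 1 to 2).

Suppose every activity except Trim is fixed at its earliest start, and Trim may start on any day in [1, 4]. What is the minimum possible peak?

11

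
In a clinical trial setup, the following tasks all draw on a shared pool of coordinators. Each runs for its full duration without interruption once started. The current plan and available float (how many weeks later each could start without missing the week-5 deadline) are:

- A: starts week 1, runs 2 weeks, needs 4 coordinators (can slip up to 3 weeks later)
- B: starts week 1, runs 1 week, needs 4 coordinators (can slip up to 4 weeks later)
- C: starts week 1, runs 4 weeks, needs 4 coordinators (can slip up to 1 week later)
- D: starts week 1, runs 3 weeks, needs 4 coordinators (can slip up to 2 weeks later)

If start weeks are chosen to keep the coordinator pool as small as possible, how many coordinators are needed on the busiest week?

8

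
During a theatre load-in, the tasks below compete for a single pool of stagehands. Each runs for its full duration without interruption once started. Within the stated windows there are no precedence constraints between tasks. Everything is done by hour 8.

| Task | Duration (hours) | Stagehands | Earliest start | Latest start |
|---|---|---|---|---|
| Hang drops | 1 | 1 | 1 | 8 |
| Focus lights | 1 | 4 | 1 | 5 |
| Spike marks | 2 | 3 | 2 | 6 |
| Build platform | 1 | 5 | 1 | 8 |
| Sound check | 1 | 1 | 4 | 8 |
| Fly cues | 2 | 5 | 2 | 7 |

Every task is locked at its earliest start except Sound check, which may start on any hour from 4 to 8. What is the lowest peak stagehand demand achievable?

10

Sound check@4: h1:10  h2:8  h3:8  h4:1  h5:0  h6:0  h7:0  h8:0 → peak 10
Sound check@5: h1:10  h2:8  h3:8  h4:0  h5:1  h6:0  h7:0  h8:0 → peak 10
Sound check@6: h1:10  h2:8  h3:8  h4:0  h5:0  h6:1  h7:0  h8:0 → peak 10
Sound check@7: h1:10  h2:8  h3:8  h4:0  h5:0  h6:0  h7:1  h8:0 → peak 10
Sound check@8: h1:10  h2:8  h3:8  h4:0  h5:0  h6:0  h7:0  h8:1 → peak 10
Best is Sound check@4, peak 10.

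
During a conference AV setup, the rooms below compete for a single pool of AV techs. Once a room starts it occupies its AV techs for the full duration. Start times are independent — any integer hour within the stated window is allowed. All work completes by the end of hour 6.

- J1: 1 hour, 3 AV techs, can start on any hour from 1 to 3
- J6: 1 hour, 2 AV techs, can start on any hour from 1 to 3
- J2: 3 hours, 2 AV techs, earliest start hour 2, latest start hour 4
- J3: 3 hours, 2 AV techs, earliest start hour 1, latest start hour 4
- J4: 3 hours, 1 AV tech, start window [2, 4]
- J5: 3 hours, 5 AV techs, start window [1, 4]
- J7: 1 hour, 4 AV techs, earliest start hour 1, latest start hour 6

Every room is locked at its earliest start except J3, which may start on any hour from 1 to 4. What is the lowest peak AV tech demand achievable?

14

J3@1: h1:16  h2:10  h3:10  h4:3  h5:0  h6:0 → peak 16
J3@2: h1:14  h2:10  h3:10  h4:5  h5:0  h6:0 → peak 14
J3@3: h1:14  h2:8  h3:10  h4:5  h5:2  h6:0 → peak 14
J3@4: h1:14  h2:8  h3:8  h4:5  h5:2  h6:2 → peak 14
Best is J3@2, peak 14.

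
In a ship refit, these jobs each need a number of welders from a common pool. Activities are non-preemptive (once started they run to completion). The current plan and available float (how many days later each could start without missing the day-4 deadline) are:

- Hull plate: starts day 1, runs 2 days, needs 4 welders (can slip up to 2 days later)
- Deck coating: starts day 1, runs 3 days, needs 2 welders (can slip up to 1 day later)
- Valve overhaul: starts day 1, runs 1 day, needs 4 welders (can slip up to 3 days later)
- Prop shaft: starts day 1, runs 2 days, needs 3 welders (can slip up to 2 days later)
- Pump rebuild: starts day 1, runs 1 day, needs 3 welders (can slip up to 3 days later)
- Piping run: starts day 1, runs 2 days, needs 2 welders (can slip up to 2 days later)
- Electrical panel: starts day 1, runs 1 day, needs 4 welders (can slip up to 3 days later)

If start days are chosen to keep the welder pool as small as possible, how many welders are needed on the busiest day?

9

Early-start (Hull plate@1, Deck coating@1, Valve overhaul@1, Prop shaft@1, Pump rebuild@1, Piping run@1, Electrical panel@1) gives peak 22: d1:22  d2:11  d3:2  d4:0.
Shift Valve overhaul→3, Pump rebuild→4, Piping run→3, Electrical panel→4.
Schedule Hull plate@1, Deck coating@1, Valve overhaul@3, Prop shaft@1, Pump rebuild@4, Piping run@3, Electrical panel@4: d1:9  d2:9  d3:8  d4:9 — peak 9.
Total welder-days = 35 over 4 days ⇒ peak ≥ ⌈35/4⌉ = 9, so 9 is optimal.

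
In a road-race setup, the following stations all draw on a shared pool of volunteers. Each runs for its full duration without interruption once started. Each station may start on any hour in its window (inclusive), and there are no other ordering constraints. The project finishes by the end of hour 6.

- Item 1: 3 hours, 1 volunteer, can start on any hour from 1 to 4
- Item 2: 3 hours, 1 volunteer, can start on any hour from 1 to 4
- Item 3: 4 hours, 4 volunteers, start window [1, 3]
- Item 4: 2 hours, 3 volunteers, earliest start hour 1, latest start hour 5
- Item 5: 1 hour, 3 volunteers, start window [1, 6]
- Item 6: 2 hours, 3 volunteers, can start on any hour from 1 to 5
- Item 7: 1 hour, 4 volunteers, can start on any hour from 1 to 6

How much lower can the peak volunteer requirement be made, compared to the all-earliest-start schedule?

Early-start peak: h1:19  h2:12  h3:6  h4:4  h5:0  h6:0 ⇒ 19.
Leveled (Item 1@1, Item 2@1, Item 3@3, Item 4@1, Item 5@1, Item 6@4, Item 7@6): h1:8  h2:5  h3:6  h4:7  h5:7  h6:8 ⇒ 8.
Reduction 19 − 8 = 11.

11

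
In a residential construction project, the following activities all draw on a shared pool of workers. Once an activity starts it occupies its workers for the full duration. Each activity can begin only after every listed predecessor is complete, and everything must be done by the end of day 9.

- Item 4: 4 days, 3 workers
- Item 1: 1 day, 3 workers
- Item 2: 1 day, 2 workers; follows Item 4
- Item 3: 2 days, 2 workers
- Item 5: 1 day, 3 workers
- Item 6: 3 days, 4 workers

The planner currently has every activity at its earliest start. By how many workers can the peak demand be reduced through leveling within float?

Early-start peak: d1:15  d2:9  d3:7  d4:3  d5:2  d6:0  d7:0  d8:0  d9:0 ⇒ 15.
Leveled (Item 4@1, Item 1@5, Item 2@5, Item 3@1, Item 5@6, Item 6@7): d1:5  d2:5  d3:3  d4:3  d5:5  d6:3  d7:4  d8:4  d9:4 ⇒ 5.
Reduction 15 − 5 = 10.

10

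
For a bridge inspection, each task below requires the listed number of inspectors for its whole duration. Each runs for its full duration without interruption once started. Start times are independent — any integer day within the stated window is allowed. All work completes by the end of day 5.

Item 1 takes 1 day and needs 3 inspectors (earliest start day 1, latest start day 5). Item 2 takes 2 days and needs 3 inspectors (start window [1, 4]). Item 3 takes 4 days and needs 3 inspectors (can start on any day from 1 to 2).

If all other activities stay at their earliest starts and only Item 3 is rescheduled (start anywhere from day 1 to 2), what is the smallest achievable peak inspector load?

Item 3@1: d1:9  d2:6  d3:3  d4:3  d5:0 → peak 9
Item 3@2: d1:6  d2:6  d3:3  d4:3  d5:3 → peak 6
Best is Item 3@2, peak 6.

6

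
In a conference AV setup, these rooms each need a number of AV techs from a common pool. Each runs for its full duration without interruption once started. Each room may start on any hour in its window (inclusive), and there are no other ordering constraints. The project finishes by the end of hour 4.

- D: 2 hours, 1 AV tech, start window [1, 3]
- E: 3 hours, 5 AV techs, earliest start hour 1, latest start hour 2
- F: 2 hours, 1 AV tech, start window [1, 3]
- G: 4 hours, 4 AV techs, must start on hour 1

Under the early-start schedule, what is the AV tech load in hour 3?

At early start, hour 3 has: E, G.
Demand: 5 + 4 = 9.

9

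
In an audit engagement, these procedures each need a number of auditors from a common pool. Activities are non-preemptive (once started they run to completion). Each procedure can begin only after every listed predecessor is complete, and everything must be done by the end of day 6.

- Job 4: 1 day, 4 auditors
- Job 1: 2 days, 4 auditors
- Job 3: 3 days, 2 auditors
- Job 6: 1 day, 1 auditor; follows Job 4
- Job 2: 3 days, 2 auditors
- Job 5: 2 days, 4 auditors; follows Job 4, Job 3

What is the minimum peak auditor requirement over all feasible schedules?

Early-start (Job 4@1, Job 1@1, Job 3@1, Job 6@2, Job 2@1, Job 5@4) gives peak 12: d1:12  d2:9  d3:4  d4:4  d5:4  d6:0.
Shift Job 1→2, Job 6→4, Job 2→4, Job 5→5.
Schedule Job 4@1, Job 1@2, Job 3@1, Job 6@4, Job 2@4, Job 5@5: d1:6  d2:6  d3:6  d4:3  d5:6  d6:6 — peak 6.
Total auditor-days = 33 over 6 days ⇒ peak ≥ ⌈33/6⌉ = 6, so 6 is optimal.

6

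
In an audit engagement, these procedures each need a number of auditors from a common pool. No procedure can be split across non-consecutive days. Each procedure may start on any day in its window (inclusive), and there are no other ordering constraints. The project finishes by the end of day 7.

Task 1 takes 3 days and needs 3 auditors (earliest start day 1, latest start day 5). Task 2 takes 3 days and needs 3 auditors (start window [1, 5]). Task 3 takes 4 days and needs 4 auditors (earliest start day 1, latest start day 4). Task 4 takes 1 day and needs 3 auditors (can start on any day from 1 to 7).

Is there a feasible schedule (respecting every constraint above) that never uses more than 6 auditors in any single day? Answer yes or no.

The minimum achievable peak is 7; 6 < 7, so no feasible schedule stays within the cap.

no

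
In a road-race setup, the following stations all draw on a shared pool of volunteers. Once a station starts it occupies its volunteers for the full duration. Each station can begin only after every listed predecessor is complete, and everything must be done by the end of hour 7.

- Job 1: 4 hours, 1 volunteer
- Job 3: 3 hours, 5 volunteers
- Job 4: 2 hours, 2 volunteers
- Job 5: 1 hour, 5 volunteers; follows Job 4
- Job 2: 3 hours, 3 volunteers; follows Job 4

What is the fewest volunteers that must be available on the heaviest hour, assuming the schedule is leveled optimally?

Early-start (Job 1@1, Job 3@1, Job 4@1, Job 5@3, Job 2@3) gives peak 14: h1:8  h2:8  h3:14  h4:4  h5:3  h6:0  h7:0.
Shift Job 1→3, Job 5→4, Job 2→5.
Schedule Job 1@3, Job 3@1, Job 4@1, Job 5@4, Job 2@5: h1:7  h2:7  h3:6  h4:6  h5:4  h6:4  h7:3 — peak 7.

7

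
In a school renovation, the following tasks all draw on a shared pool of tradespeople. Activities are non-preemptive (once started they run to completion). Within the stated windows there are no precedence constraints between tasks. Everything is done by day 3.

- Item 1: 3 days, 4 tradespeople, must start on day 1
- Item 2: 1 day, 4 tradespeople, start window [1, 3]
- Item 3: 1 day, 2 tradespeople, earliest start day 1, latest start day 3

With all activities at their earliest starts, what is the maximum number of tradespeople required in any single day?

Early-start schedule: Item 1@1, Item 2@1, Item 3@1.
Load per day: day 1: 10, day 2: 4, day 3: 4.
Peak is 10.

10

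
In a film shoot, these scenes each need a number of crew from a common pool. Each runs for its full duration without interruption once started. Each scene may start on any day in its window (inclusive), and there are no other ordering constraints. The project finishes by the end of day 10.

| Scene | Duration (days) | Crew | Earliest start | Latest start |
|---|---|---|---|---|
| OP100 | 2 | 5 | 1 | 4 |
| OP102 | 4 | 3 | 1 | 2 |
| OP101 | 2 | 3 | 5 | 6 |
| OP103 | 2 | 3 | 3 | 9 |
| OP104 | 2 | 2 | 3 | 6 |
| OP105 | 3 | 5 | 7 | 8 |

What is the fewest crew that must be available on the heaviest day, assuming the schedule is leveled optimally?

Schedule OP100@1, OP102@1, OP101@5, OP103@3, OP104@3, OP105@7: d1:8  d2:8  d3:8  d4:8  d5:3  d6:3  d7:5  d8:5  d9:5  d10:0 — peak 8.

8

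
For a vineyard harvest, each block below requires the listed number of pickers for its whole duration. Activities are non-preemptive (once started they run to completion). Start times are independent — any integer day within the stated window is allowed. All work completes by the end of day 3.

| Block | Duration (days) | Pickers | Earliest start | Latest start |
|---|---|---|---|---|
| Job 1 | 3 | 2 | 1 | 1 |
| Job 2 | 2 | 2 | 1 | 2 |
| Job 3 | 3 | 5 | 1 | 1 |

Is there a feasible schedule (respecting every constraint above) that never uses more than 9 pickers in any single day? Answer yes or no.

Schedule Job 1@1, Job 2@1, Job 3@1: d1:9  d2:9  d3:7 — peak 9 ≤ 9.

yes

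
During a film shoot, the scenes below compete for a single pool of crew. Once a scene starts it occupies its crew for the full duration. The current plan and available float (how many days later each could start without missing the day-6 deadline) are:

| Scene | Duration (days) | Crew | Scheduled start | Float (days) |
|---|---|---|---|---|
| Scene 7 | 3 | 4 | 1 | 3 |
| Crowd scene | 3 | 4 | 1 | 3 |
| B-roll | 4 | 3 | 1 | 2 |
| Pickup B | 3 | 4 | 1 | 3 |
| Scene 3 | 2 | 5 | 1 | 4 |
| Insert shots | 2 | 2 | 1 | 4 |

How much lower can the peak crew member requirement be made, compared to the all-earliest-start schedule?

11

Early-start peak: d1:22  d2:22  d3:15  d4:3  d5:0  d6:0 ⇒ 22.
Leveled (Scene 7@1, Crowd scene@1, B-roll@1, Pickup B@4, Scene 3@5, Insert shots@4): d1:11  d2:11  d3:11  d4:9  d5:11  d6:9 ⇒ 11.
Reduction 22 − 11 = 11.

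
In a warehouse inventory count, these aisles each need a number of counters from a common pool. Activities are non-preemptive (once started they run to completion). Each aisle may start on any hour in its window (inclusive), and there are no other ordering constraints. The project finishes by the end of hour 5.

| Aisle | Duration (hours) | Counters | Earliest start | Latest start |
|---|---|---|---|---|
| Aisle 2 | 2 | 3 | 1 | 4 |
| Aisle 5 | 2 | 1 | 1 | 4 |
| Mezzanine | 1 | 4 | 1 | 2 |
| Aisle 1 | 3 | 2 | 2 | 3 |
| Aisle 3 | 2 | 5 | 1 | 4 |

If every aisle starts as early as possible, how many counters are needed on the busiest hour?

13

Early-start schedule: Aisle 2@1, Aisle 5@1, Mezzanine@1, Aisle 1@2, Aisle 3@1.
Load per hour: hour 1: 13, hour 2: 11, hour 3: 2, hour 4: 2, hour 5: 0.
Peak is 13.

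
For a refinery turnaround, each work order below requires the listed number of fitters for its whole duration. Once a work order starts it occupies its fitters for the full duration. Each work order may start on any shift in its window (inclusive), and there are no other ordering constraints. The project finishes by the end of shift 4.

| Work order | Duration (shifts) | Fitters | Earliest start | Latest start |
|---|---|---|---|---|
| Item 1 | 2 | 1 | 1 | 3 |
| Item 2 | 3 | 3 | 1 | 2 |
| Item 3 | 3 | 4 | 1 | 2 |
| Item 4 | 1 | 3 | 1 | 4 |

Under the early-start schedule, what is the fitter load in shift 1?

At early start, shift 1 has: Item 1, Item 2, Item 3, Item 4.
Demand: 1 + 3 + 4 + 3 = 11.

11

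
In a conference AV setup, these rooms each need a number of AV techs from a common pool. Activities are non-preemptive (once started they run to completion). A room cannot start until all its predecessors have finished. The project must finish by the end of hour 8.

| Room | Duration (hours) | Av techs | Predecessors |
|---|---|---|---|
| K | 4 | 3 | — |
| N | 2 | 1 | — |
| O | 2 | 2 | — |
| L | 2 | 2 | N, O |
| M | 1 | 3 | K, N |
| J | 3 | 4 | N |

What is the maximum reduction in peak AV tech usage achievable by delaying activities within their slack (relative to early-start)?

3

Early-start peak: h1:6  h2:6  h3:9  h4:9  h5:7  h6:0  h7:0  h8:0 ⇒ 9.
Leveled (K@1, N@1, O@1, L@3, M@5, J@6): h1:6  h2:6  h3:5  h4:5  h5:3  h6:4  h7:4  h8:4 ⇒ 6.
Reduction 9 − 6 = 3.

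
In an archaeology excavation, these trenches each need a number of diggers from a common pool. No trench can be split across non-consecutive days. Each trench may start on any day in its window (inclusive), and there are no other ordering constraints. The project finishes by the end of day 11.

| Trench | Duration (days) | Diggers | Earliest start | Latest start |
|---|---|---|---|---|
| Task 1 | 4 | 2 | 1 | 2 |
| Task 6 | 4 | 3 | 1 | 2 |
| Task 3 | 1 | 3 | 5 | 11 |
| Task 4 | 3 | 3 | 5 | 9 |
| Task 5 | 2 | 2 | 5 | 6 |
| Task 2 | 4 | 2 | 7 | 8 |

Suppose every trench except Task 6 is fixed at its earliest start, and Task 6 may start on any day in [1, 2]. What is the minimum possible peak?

Task 6@1: d1:5  d2:5  d3:5  d4:5  d5:8  d6:5  d7:5  d8:2  d9:2  d10:2  d11:0 → peak 8
Task 6@2: d1:2  d2:5  d3:5  d4:5  d5:11  d6:5  d7:5  d8:2  d9:2  d10:2  d11:0 → peak 11
Best is Task 6@1, peak 8.

8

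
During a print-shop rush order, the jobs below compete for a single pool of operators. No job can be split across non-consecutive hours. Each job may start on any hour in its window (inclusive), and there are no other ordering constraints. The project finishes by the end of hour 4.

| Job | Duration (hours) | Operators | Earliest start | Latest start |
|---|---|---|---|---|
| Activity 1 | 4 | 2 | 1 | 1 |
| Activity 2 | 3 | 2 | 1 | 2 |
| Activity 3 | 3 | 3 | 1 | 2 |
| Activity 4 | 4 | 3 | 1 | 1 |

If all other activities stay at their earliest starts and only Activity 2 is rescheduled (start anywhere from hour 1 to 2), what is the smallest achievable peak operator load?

10

Activity 2@1: h1:10  h2:10  h3:10  h4:5 → peak 10
Activity 2@2: h1:8  h2:10  h3:10  h4:7 → peak 10
Best is Activity 2@1, peak 10.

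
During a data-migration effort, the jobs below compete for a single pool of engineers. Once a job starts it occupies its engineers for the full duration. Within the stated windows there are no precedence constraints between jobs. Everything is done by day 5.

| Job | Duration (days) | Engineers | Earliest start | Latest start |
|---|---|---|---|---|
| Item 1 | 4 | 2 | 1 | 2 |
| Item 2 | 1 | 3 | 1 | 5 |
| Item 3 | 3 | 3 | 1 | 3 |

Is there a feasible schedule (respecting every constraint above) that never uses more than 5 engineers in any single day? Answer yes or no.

Schedule Item 1@1, Item 2@1, Item 3@2: d1:5  d2:5  d3:5  d4:5  d5:0 — peak 5 ≤ 5.

yes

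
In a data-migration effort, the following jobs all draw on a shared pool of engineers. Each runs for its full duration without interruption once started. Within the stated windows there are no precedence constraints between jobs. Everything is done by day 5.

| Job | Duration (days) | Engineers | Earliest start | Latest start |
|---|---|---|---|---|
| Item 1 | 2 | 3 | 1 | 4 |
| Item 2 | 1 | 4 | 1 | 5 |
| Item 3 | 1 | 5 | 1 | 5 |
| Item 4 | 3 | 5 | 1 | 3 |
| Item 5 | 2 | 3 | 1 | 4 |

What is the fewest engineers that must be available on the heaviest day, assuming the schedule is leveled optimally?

8

Early-start (Item 1@1, Item 2@1, Item 3@1, Item 4@1, Item 5@1) gives peak 20: d1:20  d2:11  d3:5  d4:0  d5:0.
Shift Item 3→2, Item 4→3, Item 5→3.
Schedule Item 1@1, Item 2@1, Item 3@2, Item 4@3, Item 5@3: d1:7  d2:8  d3:8  d4:8  d5:5 — peak 8.
Total engineer-days = 36 over 5 days ⇒ peak ≥ ⌈36/5⌉ = 8, so 8 is optimal.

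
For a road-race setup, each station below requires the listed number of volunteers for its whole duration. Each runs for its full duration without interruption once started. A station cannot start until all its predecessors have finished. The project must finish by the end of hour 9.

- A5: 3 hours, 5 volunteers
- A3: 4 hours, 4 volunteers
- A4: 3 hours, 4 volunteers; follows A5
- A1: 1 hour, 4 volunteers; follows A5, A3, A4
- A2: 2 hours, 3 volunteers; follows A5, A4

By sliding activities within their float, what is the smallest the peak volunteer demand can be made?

8

Early-start (A5@1, A3@1, A4@4, A1@7, A2@7) gives peak 9: h1:9  h2:9  h3:9  h4:8  h5:4  h6:4  h7:7  h8:3  h9:0.
Shift A3→4, A1→8.
Schedule A5@1, A3@4, A4@4, A1@8, A2@7: h1:5  h2:5  h3:5  h4:8  h5:8  h6:8  h7:7  h8:7  h9:0 — peak 8.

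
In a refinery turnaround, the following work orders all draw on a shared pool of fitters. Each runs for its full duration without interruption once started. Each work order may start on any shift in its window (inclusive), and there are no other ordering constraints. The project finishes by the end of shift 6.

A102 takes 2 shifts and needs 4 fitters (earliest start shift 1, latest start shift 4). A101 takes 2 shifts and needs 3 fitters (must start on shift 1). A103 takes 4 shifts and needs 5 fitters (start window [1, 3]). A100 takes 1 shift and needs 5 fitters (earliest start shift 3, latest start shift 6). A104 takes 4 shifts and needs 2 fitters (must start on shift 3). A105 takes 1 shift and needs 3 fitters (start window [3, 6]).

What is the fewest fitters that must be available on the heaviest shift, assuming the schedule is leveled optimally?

Early-start (A102@1, A101@1, A103@1, A100@3, A104@3, A105@3) gives peak 15: s1:12  s2:12  s3:15  s4:7  s5:2  s6:2.
Shift A102→3, A100→5, A105→5.
Schedule A102@3, A101@1, A103@1, A100@5, A104@3, A105@5: s1:8  s2:8  s3:11  s4:11  s5:10  s6:2 — peak 11.

11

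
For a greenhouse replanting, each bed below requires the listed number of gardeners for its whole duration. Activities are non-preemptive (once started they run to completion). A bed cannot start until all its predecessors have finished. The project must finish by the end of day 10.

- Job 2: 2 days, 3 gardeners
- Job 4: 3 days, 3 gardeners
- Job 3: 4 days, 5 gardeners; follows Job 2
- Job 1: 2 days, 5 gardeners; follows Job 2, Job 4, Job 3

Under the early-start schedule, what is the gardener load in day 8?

At early start, day 8 has: Job 1.
Demand: 5 = 5.

5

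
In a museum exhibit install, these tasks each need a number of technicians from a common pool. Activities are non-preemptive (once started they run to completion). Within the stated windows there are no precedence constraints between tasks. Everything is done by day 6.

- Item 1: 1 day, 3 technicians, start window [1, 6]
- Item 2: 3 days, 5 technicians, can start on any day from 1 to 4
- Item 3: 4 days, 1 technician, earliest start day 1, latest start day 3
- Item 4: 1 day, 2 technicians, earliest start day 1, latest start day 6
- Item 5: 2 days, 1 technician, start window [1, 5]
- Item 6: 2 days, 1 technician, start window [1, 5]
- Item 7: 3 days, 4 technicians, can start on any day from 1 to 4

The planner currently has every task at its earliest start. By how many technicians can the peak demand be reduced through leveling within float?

10

Early-start peak: d1:17  d2:12  d3:10  d4:1  d5:0  d6:0 ⇒ 17.
Leveled (Item 1@1, Item 2@4, Item 3@2, Item 4@2, Item 5@3, Item 6@5, Item 7@1): d1:7  d2:7  d3:6  d4:7  d5:7  d6:6 ⇒ 7.
Reduction 17 − 7 = 10.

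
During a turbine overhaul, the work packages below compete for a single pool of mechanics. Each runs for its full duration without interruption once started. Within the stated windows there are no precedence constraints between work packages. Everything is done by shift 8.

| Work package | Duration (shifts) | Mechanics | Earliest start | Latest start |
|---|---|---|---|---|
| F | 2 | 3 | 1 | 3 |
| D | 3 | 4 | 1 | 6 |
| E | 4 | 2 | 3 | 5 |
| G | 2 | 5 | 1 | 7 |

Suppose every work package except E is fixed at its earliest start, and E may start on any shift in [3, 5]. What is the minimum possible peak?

E@3: s1:12  s2:12  s3:6  s4:2  s5:2  s6:2  s7:0  s8:0 → peak 12
E@4: s1:12  s2:12  s3:4  s4:2  s5:2  s6:2  s7:2  s8:0 → peak 12
E@5: s1:12  s2:12  s3:4  s4:0  s5:2  s6:2  s7:2  s8:2 → peak 12
Best is E@3, peak 12.

12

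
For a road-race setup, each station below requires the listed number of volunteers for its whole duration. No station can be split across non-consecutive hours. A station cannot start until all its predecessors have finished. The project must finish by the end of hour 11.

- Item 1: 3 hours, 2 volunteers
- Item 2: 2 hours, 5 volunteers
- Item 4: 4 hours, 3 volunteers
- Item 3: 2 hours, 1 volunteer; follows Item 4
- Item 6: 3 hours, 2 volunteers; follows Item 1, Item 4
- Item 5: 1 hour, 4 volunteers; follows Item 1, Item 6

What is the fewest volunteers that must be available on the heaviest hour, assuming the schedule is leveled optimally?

Early-start (Item 1@1, Item 2@1, Item 4@1, Item 3@5, Item 6@5, Item 5@8) gives peak 10: h1:10  h2:10  h3:5  h4:3  h5:3  h6:3  h7:2  h8:4  h9:0  h10:0  h11:0.
Shift Item 2→5, Item 3→7, Item 6→7, Item 5→10.
Schedule Item 1@1, Item 2@5, Item 4@1, Item 3@7, Item 6@7, Item 5@10: h1:5  h2:5  h3:5  h4:3  h5:5  h6:5  h7:3  h8:3  h9:2  h10:4  h11:0 — peak 5.

5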